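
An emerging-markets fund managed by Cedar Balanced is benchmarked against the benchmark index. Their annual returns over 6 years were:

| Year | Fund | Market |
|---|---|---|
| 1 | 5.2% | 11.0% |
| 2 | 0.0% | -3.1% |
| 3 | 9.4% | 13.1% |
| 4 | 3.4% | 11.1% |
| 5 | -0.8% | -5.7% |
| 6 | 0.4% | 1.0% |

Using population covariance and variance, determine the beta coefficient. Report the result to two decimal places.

r̄p = 2.9333%,  r̄m = 4.5667%
Cov = Σ(rp − r̄p)(rm − r̄m) / 6 = 23.7778
Var(rm) = Σ(rm − r̄m)² / 6 = 55.6322
β = Cov / Var = 23.7778 / 55.6322 = 0.4274

0.43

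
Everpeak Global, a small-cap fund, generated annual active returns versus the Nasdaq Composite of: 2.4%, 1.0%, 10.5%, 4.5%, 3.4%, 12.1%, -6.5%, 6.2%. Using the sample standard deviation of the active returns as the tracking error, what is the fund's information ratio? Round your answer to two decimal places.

0.73

r̄ = (2.4 + 1 + 10.5 + 4.5 + 3.4 + 12.1 − 6.5 + 6.2) / 8 = 33.60 / 8 = 4.2000%
Sample σ = √[Σ(r − r̄)² / 7] = √[234.8000 / 7] = √33.5429 = 5.7916%
IR = r̄ / tracking error = 4.2000 / 5.7916 = 0.7252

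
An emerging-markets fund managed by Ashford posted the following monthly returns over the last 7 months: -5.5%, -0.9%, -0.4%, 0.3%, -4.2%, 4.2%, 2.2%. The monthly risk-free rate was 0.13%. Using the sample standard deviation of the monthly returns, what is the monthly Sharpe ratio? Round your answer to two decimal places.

r̄ = (-5.5 − 0.9 − 0.4 + 0.3 − 4.2 + 4.2 + 2.2) / 7 = -0.6143%
Sample std dev = √[68.7886 / 6] = 3.3860%
Sharpe = (r̄ − rf) / σ = (-0.6143 − 0.13) / 3.3860 = -0.7443 / 3.3860 = -0.2198

-0.22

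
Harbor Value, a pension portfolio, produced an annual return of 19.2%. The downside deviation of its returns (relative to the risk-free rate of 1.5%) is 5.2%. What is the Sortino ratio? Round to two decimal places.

Sortino = (Rp − Rf) / σd = (19.2% − 1.5%) / 5.2% = 17.70% / 5.2% = 3.4038

3.40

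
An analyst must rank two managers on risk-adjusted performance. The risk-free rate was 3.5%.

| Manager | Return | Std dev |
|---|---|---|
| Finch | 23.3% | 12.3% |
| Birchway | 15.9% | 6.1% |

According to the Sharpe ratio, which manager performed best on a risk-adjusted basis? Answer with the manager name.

Birchway

Finch: Sharpe ratio = (23.3% − 3.5%) / 12.3% = 1.610
Birchway: Sharpe ratio = (15.9% − 3.5%) / 6.1% = 2.033
Highest: Birchway (2.033).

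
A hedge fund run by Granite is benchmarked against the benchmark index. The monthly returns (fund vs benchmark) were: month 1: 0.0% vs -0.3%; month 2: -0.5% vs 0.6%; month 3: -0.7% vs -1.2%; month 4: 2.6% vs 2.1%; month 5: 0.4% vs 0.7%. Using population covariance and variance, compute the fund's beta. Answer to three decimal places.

0.922

r̄p = 0.3600%,  r̄m = 0.3800%
Cov = Σ(rp − r̄p)(rm − r̄m) / 5 = 1.1192
Var(rm) = Σ(rm − r̄m)² / 5 = 1.2136
β = Cov / Var = 1.1192 / 1.2136 = 0.9222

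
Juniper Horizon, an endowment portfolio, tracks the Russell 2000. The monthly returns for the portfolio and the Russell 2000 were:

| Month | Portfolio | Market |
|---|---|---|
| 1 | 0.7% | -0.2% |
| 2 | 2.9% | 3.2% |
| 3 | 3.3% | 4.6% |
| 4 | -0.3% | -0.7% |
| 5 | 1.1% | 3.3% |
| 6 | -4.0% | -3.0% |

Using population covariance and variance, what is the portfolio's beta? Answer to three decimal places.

0.827

r̄p = 0.6167%,  r̄m = 1.2000%
Cov = Σ(rp − r̄p)(rm − r̄m) / 6 = 5.9533
Var(rm) = Σ(rm − r̄m)² / 6 = 7.1967
β = Cov / Var = 5.9533 / 7.1967 = 0.8272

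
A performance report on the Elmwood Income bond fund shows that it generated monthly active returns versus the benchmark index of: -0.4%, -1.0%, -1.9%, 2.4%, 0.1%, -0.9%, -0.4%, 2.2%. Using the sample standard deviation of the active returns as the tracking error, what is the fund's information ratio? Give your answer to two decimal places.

Mean return μ = 0.10 / 8 = 0.0125%
Sample σ = √[Σ(r − μ)² / 7] = √[16.3488 / 7] = √2.3355 = 1.5282%
IR = μ / tracking error = 0.0125 / 1.5282 = 0.0082

0.01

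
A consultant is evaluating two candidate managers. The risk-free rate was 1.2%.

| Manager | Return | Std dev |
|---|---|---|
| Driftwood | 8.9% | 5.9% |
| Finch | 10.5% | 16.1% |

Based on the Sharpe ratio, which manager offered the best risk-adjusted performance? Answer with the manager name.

Driftwood

Driftwood: Sharpe ratio = (8.9% − 1.2%) / 5.9% = 1.305
Finch: Sharpe ratio = (10.5% − 1.2%) / 16.1% = 0.578
Highest: Driftwood (1.305).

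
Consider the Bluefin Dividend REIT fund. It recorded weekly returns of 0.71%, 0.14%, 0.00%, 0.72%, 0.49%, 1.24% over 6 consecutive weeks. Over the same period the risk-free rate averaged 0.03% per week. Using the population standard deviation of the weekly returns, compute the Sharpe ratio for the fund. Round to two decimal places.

1.27

r̄ = (0.71 + 0.14 + 0 + 0.72 + 0.49 + 1.24) / 6 = 3.300 / 6 = 0.5500%
Population σ = √[Σ(r − r̄)² / 6] = √[1.0048 / 6] = √0.1675 = 0.4093%
Sharpe = (r̄ − rf) / σ = (0.5500 − 0.03) / 0.4093 = 0.5200 / 0.4093 = 1.2705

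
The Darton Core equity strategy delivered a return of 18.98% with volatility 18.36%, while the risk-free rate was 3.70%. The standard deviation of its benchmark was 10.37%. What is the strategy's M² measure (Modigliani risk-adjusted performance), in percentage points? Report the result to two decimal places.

Sharpe = (Rp − Rf) / σp = (18.98% − 3.70%) / 18.36% = 0.8322
M² = Rf + Sharpe × σm = 3.70% + 0.8322 × 10.37% = 12.3299%

12.33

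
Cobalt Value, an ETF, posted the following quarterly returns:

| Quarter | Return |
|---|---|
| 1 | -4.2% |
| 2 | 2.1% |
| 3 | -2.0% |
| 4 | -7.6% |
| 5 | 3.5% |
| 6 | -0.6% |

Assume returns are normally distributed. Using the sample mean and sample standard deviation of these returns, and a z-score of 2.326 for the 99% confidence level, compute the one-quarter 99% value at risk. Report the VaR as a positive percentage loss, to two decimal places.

Mean return r̄ = -8.80 / 6 = -1.4667%
Sample σ = √[Σ(r − r̄)² / 5] = √[83.5133 / 5] = √16.7027 = 4.0869%
VaR = −(r̄ − z·σ) = −(-1.4667 − 2.326 × 4.0869) = −(-10.9728) = 10.9728%

10.97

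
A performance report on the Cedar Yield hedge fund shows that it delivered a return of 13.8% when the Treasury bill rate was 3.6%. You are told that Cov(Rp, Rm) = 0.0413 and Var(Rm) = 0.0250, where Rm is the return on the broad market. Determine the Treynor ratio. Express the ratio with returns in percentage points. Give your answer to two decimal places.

6.17

β = Cov / Var = 0.0413 / 0.0250 = 1.6520
Treynor = (Rp − Rf) / β = (13.8% − 3.6%) / 1.6520 = 10.20 / 1.6520 = 6.1743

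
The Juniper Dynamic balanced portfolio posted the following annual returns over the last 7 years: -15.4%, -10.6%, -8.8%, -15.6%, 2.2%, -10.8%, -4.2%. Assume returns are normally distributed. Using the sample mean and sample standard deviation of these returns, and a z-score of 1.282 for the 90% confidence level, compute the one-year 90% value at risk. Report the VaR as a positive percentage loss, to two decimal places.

μ = (-15.4 − 10.6 − 8.8 − 15.6 + 2.2 − 10.8 − 4.2) / 7 = -9.0286%
Sample σ = √[Σ(r − μ)² / 6] = √[238.8343 / 6] = √39.8057 = 6.3092%
VaR = −(μ − z·σ) = −(-9.0286 − 1.282 × 6.3092) = −(-17.1170) = 17.1170%

17.12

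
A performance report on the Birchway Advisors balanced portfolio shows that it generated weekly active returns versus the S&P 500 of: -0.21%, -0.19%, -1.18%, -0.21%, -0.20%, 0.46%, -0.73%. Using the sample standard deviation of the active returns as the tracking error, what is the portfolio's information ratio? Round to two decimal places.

-0.63

r̄ = (-0.21 − 0.19 − 1.18 − 0.21 − 0.2 + 0.46 − 0.73) / 7 = -0.3229%
Sample σ = √[Σ(r − r̄)² / 6] = √[1.5715 / 6] = √0.2619 = 0.5118%
IR = r̄ / tracking error = -0.3229 / 0.5118 = -0.6309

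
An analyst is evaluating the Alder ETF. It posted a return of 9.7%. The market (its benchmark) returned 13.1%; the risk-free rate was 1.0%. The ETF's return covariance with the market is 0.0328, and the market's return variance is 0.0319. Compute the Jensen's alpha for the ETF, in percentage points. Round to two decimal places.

β = Cov / Var = 0.0328 / 0.0319 = 1.0282
E[R] = Rf + β(Rm − Rf) = 1.0% + 1.0282 × (13.1% − 1.0%) = 13.4412%
α = Rp − E[R] = 9.7% − 13.4412% = -3.7412

-3.74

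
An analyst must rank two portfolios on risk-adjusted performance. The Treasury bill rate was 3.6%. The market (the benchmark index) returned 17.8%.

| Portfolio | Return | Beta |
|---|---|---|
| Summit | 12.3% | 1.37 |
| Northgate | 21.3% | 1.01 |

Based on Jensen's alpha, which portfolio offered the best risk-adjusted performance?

Summit: α = 12.3% − [3.6% + 1.37 × (17.8% − 3.6%)] = -10.754
Northgate: α = 21.3% − [3.6% + 1.01 × (17.8% − 3.6%)] = 3.358
Highest: Northgate (3.358).

Northgate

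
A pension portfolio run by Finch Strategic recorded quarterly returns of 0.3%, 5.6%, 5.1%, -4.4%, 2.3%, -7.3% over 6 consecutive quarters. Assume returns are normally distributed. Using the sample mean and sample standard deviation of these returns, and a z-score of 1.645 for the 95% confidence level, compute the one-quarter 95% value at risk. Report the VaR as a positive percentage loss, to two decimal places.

8.28

Mean return r̄ = 1.60 / 6 = 0.2667%
Σ(r − r̄)² = (0.3 − 0.2667)² + (5.6 − 0.2667)² + … = 134.9733
σ = √[134.9733 / 5] = 5.1956%
VaR = −(r̄ − z·σ) = −(0.2667 − 1.645 × 5.1956) = −(-8.2801) = 8.2801%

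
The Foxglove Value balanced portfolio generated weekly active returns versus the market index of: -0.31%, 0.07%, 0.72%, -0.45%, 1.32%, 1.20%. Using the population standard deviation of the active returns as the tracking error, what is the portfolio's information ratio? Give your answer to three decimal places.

0.609

r̄ = (-0.31 + 0.07 + 0.72 − 0.45 + 1.32 + 1.2) / 6 = 0.4250%
Σ(r − r̄)² = 2.9206; population σ = √(2.9206/6) = 0.6977%
IR = r̄ / tracking error = 0.4250 / 0.6977 = 0.6091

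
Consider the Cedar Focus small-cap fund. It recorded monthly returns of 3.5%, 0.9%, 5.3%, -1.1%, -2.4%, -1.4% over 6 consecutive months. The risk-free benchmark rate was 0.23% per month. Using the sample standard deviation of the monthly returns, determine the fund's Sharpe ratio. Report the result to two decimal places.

Mean return r̄ = 4.80 / 6 = 0.8000%
Σ(r − r̄)² = 46.2400; sample σ = √(46.2400/5) = 3.0411%
Sharpe = (r̄ − rf) / σ = (0.8000 − 0.23) / 3.0411 = 0.5700 / 3.0411 = 0.1874

0.19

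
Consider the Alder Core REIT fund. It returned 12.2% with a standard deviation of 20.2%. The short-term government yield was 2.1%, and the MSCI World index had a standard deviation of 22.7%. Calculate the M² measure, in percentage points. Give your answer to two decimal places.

Sharpe = (Rp − Rf) / σp = (12.2% − 2.1%) / 20.2% = 0.5000
M² = Rf + Sharpe × σm = 2.1% + 0.5000 × 22.7% = 13.4500%

13.45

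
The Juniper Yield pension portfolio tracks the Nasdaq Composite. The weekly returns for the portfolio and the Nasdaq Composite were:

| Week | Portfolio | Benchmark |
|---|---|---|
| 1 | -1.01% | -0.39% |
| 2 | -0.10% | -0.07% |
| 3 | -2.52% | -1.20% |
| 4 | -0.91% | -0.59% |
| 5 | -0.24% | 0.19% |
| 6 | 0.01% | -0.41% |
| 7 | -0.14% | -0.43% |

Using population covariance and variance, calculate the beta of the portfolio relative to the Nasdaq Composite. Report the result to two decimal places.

r̄p = -0.7014%,  r̄m = -0.4143%
Cov = Σ(rp − r̄p)(rm − r̄m) / 7 = 0.2769
Var(rm) = Σ(rm − r̄m)² / 7 = 0.1618
β = Cov / Var = 0.2769 / 0.1618 = 1.7114

1.71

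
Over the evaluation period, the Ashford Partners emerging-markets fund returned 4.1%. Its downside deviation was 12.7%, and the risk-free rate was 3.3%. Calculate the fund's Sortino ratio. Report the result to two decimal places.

0.06

Sortino = (Rp − Rf) / σd = (4.1% − 3.3%) / 12.7% = 0.80% / 12.7% = 0.0630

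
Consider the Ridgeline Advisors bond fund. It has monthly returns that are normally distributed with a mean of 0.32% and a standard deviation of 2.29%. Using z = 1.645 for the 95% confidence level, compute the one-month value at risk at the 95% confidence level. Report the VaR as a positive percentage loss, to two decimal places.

VaR (as % loss) = −(μ − z·σ) = −(0.32% − 1.645 × 2.29%) = −(-3.44705%) = 3.44705%

3.45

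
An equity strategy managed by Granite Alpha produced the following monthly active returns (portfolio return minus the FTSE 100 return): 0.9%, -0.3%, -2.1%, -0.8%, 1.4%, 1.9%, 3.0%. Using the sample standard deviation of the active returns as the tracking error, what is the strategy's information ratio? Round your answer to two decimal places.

r̄ = (0.9 − 0.3 − 2.1 − 0.8 + 1.4 + 1.9 + 3) / 7 = 0.5714%
Σ(r − r̄)² = (0.9 − 0.5714)² + (-0.3 − 0.5714)² + (-2.1 − 0.5714)² + … = 18.2343
σ = √[18.2343 / 6] = 1.7433%
IR = r̄ / tracking error = 0.5714 / 1.7433 = 0.3278

0.33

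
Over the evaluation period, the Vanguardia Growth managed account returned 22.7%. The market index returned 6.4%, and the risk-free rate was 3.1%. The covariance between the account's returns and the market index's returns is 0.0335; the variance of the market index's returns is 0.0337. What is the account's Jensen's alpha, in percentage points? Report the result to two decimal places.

16.32

β = Cov / Var = 0.0335 / 0.0337 = 0.9941
E[R] = Rf + β(Rm − Rf) = 3.1% + 0.9941 × (6.4% − 3.1%) = 6.3805%
α = Rp − E[R] = 22.7% − 6.3805% = 16.3195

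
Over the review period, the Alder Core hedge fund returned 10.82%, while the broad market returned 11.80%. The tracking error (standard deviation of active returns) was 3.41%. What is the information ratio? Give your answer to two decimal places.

IR = (Rp − Rb) / TE = (10.82% − 11.80%) / 3.41% = -0.98% / 3.41% = -0.2874

-0.29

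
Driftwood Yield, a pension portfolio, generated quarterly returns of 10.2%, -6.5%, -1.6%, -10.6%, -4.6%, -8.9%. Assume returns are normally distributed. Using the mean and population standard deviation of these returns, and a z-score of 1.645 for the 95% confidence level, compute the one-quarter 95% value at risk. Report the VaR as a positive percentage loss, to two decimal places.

14.92

r̄ = (10.2 − 6.5 − 1.6 − 10.6 − 4.6 − 8.9) / 6 = -22.00 / 6 = -3.6667%
Σ(r − r̄)² = (10.2 − (-3.6667))² + (-6.5 − (-3.6667))² + … = 280.9133
σ = √[280.9133 / 6] = 6.8424%
VaR = −(r̄ − z·σ) = −(-3.6667 − 1.645 × 6.8424) = −(-14.9224) = 14.9224%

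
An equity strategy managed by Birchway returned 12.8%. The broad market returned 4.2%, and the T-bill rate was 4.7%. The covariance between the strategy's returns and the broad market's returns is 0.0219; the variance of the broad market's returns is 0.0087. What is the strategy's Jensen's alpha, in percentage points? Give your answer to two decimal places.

β = Cov / Var = 0.0219 / 0.0087 = 2.5172
E[R] = Rf + β(Rm − Rf) = 4.7% + 2.5172 × (4.2% − 4.7%) = 3.4414%
α = Rp − E[R] = 12.8% − 3.4414% = 9.3586

9.36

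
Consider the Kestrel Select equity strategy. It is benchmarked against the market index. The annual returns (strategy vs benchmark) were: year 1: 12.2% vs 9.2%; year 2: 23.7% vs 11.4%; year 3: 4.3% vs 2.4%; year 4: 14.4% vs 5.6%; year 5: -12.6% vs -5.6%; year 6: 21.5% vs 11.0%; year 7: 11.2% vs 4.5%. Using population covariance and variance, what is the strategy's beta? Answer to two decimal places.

1.98

r̄p = 10.6714%,  r̄m = 5.5000%
Cov = Σ(rp − r̄p)(rm − r̄m) / 7 = 59.9986
Var(rm) = Σ(rm − r̄m)² / 7 = 30.3686
β = Cov / Var = 59.9986 / 30.3686 = 1.9757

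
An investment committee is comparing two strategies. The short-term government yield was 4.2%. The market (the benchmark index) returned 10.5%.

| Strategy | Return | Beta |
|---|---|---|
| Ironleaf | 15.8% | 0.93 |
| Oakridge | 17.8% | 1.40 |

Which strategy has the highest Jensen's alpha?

Ironleaf: α = 15.8% − [4.2% + 0.93 × (10.5% − 4.2%)] = 5.741
Oakridge: α = 17.8% − [4.2% + 1.40 × (10.5% − 4.2%)] = 4.780
Highest: Ironleaf (5.741).

Ironleaf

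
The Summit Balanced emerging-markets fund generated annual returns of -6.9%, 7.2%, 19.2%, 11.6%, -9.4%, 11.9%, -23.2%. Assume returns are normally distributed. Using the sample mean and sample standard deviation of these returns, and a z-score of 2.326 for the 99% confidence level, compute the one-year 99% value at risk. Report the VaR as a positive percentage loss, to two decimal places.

μ = (-6.9 + 7.2 + 19.2 + 11.6 − 9.4 + 11.9 − 23.2) / 7 = 1.4857%
Σ(r − μ)² = 1355.4086; sample σ = √(1355.4086/6) = 15.0300%
VaR = −(μ − z·σ) = −(1.4857 − 2.326 × 15.0300) = −(-33.4741) = 33.4741%

33.47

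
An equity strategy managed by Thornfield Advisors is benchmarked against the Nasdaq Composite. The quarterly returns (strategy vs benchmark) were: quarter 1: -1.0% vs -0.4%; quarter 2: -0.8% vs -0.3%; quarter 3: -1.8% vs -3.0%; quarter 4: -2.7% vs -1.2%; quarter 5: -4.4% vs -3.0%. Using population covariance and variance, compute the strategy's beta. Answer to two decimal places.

0.77

r̄p = -2.1400%,  r̄m = -1.5800%
Cov = Σ(rp − r̄p)(rm − r̄m) / 5 = 1.1148
Var(rm) = Σ(rm − r̄m)² / 5 = 1.4416
β = Cov / Var = 1.1148 / 1.4416 = 0.7733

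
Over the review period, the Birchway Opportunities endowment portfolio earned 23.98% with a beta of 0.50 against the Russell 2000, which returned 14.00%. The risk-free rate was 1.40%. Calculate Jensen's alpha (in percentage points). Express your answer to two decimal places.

CAPM expected return = Rf + β(Rm − Rf) = 1.40% + 0.50 × (14.00% − 1.40%) = 1.4 + 0.50 × 12.60 = 7.7000%
Jensen's α = Rp − E[R] = 23.98% − 7.7000% = 16.2800

16.28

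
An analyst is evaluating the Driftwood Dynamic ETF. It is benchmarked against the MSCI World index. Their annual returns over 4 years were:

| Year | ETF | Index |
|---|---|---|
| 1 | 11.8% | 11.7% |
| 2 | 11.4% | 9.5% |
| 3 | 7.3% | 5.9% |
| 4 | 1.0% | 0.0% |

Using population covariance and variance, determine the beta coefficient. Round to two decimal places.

r̄p = 7.8750%,  r̄m = 6.7750%
Cov = Σ(rp − r̄p)(rm − r̄m) / 4 = 19.0044
Var(rm) = Σ(rm − r̄m)² / 4 = 19.5869
β = Cov / Var = 19.0044 / 19.5869 = 0.9703

0.97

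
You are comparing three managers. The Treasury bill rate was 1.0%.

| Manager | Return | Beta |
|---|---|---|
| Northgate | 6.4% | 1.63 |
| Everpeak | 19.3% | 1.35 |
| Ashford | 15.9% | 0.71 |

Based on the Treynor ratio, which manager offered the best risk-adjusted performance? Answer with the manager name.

Northgate: Treynor = (6.4% − 1.0%) / 1.63 = 3.313
Everpeak: Treynor = (19.3% − 1.0%) / 1.35 = 13.556
Ashford: Treynor = (15.9% − 1.0%) / 0.71 = 20.986
Highest: Ashford (20.986).

Ashford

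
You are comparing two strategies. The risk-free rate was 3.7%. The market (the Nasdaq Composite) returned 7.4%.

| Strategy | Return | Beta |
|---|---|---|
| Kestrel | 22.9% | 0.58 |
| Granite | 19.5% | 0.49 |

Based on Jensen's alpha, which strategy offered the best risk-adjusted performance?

Kestrel: α = 22.9% − [3.7% + 0.58 × (7.4% − 3.7%)] = 17.054
Granite: α = 19.5% − [3.7% + 0.49 × (7.4% − 3.7%)] = 13.987
Highest: Kestrel (17.054).

Kestrel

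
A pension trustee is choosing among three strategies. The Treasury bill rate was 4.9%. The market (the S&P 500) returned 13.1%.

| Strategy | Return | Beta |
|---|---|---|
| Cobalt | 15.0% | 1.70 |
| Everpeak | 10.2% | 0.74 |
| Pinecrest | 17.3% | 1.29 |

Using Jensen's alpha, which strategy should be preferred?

Pinecrest

Cobalt: α = 15.0% − [4.9% + 1.70 × (13.1% − 4.9%)] = -3.840
Everpeak: α = 10.2% − [4.9% + 0.74 × (13.1% − 4.9%)] = -0.768
Pinecrest: α = 17.3% − [4.9% + 1.29 × (13.1% − 4.9%)] = 1.822
Highest: Pinecrest (1.822).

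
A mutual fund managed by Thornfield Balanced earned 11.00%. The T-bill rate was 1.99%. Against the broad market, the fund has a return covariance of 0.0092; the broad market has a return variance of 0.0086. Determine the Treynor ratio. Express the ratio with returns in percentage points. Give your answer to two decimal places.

8.42

β = Cov / Var = 0.0092 / 0.0086 = 1.0698
Treynor = (Rp − Rf) / β = (11.00% − 1.99%) / 1.0698 = 9.01 / 1.0698 = 8.4221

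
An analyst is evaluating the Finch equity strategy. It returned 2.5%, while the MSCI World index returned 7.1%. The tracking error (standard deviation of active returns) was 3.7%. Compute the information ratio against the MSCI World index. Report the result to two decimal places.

IR = (Rp − Rb) / TE = (2.5% − 7.1%) / 3.7% = -4.60% / 3.7% = -1.2432

-1.24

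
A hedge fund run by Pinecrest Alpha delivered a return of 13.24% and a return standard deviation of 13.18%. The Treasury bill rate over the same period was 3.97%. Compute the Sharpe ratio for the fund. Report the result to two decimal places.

Sharpe = (Rp − Rf) / σp = (13.24% − 3.97%) / 13.18% = 9.27% / 13.18% = 0.7033

0.70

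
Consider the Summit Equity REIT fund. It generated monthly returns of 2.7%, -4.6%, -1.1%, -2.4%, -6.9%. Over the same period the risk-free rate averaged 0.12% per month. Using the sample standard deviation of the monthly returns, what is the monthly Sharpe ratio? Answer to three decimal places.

-0.710

μ = (2.7 − 4.6 − 1.1 − 2.4 − 6.9) / 5 = -2.4600%
Σ(r − μ)² = (2.7 − (-2.4600))² + (-4.6 − (-2.4600))² + … = 52.7720
sample σ = √(52.7720 / 4) = √13.1930 = 3.6322%
Sharpe = (μ − rf) / σ = (-2.4600 − 0.12) / 3.6322 = -2.5800 / 3.6322 = -0.7103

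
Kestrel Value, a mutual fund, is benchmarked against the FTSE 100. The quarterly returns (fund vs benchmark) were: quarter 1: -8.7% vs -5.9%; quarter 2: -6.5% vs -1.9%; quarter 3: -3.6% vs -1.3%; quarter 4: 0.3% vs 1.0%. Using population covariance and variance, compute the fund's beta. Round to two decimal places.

r̄p = -4.6250%,  r̄m = -2.0250%
Cov = Σ(rp − r̄p)(rm − r̄m) / 4 = 7.7994
Var(rm) = Σ(rm − r̄m)² / 4 = 6.1769
β = Cov / Var = 7.7994 / 6.1769 = 1.2627

1.26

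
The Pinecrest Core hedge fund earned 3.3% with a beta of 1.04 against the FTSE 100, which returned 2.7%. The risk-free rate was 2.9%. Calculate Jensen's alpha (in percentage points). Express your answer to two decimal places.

0.61

CAPM expected return = Rf + β(Rm − Rf) = 2.9% + 1.04 × (2.7% − 2.9%) = 2.9 + 1.04 × -0.20 = 2.6920%
Jensen's α = Rp − E[R] = 3.3% − 2.6920% = 0.6080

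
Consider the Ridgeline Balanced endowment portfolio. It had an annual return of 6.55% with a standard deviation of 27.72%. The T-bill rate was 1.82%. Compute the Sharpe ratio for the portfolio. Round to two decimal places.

Sharpe = (Rp − Rf) / σp = (6.55% − 1.82%) / 27.72% = 4.73% / 27.72% = 0.1706

0.17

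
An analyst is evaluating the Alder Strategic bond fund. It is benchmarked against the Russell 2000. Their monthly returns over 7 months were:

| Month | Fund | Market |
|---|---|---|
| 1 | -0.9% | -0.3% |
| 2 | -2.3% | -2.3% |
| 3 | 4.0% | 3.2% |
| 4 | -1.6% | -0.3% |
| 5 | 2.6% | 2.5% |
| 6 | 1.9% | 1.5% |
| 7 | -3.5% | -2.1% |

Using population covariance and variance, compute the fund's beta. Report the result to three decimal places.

1.270

r̄p = 0.0286%,  r̄m = 0.3143%
Cov = Σ(rp − r̄p)(rm − r̄m) / 7 = 5.0682
Var(rm) = Σ(rm − r̄m)² / 7 = 3.9898
β = Cov / Var = 5.0682 / 3.9898 = 1.2703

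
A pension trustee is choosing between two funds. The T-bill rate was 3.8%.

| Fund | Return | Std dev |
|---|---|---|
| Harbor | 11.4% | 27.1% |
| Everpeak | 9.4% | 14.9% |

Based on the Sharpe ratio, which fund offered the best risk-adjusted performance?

Everpeak

Harbor: Sharpe ratio = (11.4% − 3.8%) / 27.1% = 0.280
Everpeak: Sharpe ratio = (9.4% − 3.8%) / 14.9% = 0.376
Highest: Everpeak (0.376).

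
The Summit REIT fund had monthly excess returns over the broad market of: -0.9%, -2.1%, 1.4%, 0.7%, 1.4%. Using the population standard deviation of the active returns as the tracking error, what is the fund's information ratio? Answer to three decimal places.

0.072

μ = (-0.9 − 2.1 + 1.4 + 0.7 + 1.4) / 5 = 0.50 / 5 = 0.1000%
Σ(r − μ)² = (-0.9 − 0.1000)² + (-2.1 − 0.1000)² + … = 9.5800
σ = √[9.5800 / 5] = 1.3842%
IR = μ / tracking error = 0.1000 / 1.3842 = 0.0722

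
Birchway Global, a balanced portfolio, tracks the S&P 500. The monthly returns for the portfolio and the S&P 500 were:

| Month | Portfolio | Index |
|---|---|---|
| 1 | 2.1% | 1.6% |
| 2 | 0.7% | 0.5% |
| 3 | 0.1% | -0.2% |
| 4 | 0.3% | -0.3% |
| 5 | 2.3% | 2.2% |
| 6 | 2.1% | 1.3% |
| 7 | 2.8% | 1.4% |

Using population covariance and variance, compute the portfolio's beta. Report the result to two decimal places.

r̄p = 1.4857%,  r̄m = 0.9286%
Cov = Σ(rp − r̄p)(rm − r̄m) / 7 = 0.8076
Var(rm) = Σ(rm − r̄m)² / 7 = 0.7706
β = Cov / Var = 0.8076 / 0.7706 = 1.0480

1.05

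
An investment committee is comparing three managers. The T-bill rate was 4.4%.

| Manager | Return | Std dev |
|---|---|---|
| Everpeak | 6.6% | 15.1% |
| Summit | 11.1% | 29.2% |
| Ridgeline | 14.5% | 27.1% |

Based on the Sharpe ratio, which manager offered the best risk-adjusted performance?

Ridgeline

Everpeak: Sharpe ratio = (6.6% − 4.4%) / 15.1% = 0.146
Summit: Sharpe ratio = (11.1% − 4.4%) / 29.2% = 0.229
Ridgeline: Sharpe ratio = (14.5% − 4.4%) / 27.1% = 0.373
Highest: Ridgeline (0.373).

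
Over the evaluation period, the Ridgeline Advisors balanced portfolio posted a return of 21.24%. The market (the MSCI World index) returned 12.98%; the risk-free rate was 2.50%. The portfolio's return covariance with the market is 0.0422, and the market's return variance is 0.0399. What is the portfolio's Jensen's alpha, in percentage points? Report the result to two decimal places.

7.66

β = Cov / Var = 0.0422 / 0.0399 = 1.0576
E[R] = Rf + β(Rm − Rf) = 2.50% + 1.0576 × (12.98% − 2.50%) = 13.5836%
α = Rp − E[R] = 21.24% − 13.5836% = 7.6564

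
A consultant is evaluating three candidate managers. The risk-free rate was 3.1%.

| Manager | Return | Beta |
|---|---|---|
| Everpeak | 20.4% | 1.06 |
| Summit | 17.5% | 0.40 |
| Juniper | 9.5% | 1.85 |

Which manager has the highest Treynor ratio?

Everpeak: Treynor = (20.4% − 3.1%) / 1.06 = 16.321
Summit: Treynor = (17.5% − 3.1%) / 0.40 = 36.000
Juniper: Treynor = (9.5% − 3.1%) / 1.85 = 3.459
Highest: Summit (36.000).

Summit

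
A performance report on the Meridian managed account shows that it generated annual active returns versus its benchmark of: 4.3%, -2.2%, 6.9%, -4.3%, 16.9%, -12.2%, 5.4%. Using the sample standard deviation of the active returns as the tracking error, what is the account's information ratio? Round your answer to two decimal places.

0.23

r̄ = (4.3 − 2.2 + 6.9 − 4.3 + 16.9 − 12.2 + 5.4) / 7 = 14.80 / 7 = 2.1143%
Σ(r − r̄)² = (4.3 − 2.1143)² + (-2.2 − 2.1143)² + (6.9 − 2.1143)² + … = 521.7486
σ = √[521.7486 / 6] = 9.3251%
IR = r̄ / tracking error = 2.1143 / 9.3251 = 0.2267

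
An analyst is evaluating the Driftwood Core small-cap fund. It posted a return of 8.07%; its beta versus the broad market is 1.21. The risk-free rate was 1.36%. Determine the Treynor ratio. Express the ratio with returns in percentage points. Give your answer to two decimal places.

5.55

Treynor = (Rp − Rf) / β = (8.07% − 1.36%) / 1.21 = 6.71 / 1.21 = 5.5455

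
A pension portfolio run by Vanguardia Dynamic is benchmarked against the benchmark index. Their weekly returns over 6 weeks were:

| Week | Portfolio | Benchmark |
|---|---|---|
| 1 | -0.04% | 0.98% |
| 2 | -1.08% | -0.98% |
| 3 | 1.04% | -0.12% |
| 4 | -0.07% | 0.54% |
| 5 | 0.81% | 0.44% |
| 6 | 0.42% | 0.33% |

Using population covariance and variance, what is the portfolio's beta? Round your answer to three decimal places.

r̄p = 0.1800%,  r̄m = 0.1983%
Cov = Σ(rp − r̄p)(rm − r̄m) / 6 = 0.1896
Var(rm) = Σ(rm − r̄m)² / 6 = 0.3822
β = Cov / Var = 0.1896 / 0.3822 = 0.4961

0.496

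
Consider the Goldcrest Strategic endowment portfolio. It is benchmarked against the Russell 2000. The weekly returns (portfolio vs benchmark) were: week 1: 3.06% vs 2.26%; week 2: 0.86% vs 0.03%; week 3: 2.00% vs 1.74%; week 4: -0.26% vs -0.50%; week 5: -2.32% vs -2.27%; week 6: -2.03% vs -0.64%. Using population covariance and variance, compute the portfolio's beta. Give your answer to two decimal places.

1.22

r̄p = 0.2183%,  r̄m = 0.1033%
Cov = Σ(rp − r̄p)(rm − r̄m) / 6 = 2.8303
Var(rm) = Σ(rm − r̄m)² / 6 = 2.3141
β = Cov / Var = 2.8303 / 2.3141 = 1.2231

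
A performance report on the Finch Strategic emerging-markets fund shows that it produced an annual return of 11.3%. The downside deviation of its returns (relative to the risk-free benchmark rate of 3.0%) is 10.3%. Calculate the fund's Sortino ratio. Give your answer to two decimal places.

0.81

Sortino = (Rp − Rf) / σd = (11.3% − 3.0%) / 10.3% = 8.30% / 10.3% = 0.8058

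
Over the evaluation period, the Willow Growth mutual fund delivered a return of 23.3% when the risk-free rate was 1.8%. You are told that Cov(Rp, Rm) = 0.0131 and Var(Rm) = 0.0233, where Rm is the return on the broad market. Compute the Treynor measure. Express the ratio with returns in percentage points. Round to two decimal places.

38.24

β = Cov / Var = 0.0131 / 0.0233 = 0.5622
Treynor = (Rp − Rf) / β = (23.3% − 1.8%) / 0.5622 = 21.50 / 0.5622 = 38.2426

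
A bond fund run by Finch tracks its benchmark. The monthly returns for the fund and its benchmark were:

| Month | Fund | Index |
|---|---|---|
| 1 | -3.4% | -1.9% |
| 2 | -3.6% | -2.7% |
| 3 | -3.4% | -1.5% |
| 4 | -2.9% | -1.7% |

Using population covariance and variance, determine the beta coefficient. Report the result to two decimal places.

0.33

r̄p = -3.3250%,  r̄m = -1.9500%
Cov = Σ(rp − r̄p)(rm − r̄m) / 4 = 0.0688
Var(rm) = Σ(rm − r̄m)² / 4 = 0.2075
β = Cov / Var = 0.0688 / 0.2075 = 0.3316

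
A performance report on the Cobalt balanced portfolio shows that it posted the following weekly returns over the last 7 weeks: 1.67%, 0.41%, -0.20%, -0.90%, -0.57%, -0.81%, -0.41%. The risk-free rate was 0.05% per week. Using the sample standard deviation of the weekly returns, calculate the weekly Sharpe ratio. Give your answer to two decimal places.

r̄ = (1.67 + 0.41 − 0.2 − 0.9 − 0.57 − 0.81 − 0.41) / 7 = -0.1157%
Sample σ = √[Σ(r − r̄)² / 6] = √[4.8624 / 6] = √0.8104 = 0.9002%
Sharpe = (r̄ − rf) / σ = (-0.1157 − 0.05) / 0.9002 = -0.1657 / 0.9002 = -0.1841

-0.18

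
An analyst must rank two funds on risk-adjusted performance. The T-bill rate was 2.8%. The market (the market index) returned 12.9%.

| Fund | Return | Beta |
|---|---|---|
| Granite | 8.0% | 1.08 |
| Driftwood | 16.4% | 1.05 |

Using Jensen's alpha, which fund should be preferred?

Driftwood

Granite: α = 8.0% − [2.8% + 1.08 × (12.9% − 2.8%)] = -5.708
Driftwood: α = 16.4% − [2.8% + 1.05 × (12.9% − 2.8%)] = 2.995
Highest: Driftwood (2.995).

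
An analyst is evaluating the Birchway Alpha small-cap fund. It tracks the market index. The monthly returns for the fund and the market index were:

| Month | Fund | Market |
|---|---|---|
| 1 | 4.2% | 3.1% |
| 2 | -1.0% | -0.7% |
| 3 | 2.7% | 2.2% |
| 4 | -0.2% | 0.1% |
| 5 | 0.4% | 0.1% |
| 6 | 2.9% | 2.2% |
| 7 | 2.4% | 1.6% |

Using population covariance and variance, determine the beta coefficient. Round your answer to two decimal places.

r̄p = 1.6286%,  r̄m = 1.2286%
Cov = Σ(rp − r̄p)(rm − r̄m) / 7 = 2.2706
Var(rm) = Σ(rm − r̄m)² / 7 = 1.6849
β = Cov / Var = 2.2706 / 1.6849 = 1.3476

1.35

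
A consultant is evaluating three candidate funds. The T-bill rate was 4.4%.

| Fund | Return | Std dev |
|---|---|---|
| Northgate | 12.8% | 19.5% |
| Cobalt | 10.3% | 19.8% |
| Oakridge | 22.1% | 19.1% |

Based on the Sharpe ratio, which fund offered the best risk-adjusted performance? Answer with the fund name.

Oakridge

Northgate: Sharpe ratio = (12.8% − 4.4%) / 19.5% = 0.431
Cobalt: Sharpe ratio = (10.3% − 4.4%) / 19.8% = 0.298
Oakridge: Sharpe ratio = (22.1% − 4.4%) / 19.1% = 0.927
Highest: Oakridge (0.927).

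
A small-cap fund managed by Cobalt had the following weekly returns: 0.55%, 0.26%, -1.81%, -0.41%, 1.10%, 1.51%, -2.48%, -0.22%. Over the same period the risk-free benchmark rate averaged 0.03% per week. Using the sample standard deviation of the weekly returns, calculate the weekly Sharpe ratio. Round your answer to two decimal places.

Mean return r̄ = -1.500 / 8 = -0.1875%
Σ(r − r̄)² = (0.55 − (-0.1875))² + (0.26 − (-0.1875))² + … = 13.2220
σ = √[13.2220 / 7] = 1.3744%
Sharpe = (r̄ − rf) / σ = (-0.1875 − 0.03) / 1.3744 = -0.2175 / 1.3744 = -0.1583

-0.16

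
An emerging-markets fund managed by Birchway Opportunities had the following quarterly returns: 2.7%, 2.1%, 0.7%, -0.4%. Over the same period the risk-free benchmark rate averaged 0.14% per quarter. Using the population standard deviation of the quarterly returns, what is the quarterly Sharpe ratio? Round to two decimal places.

r̄ = (2.7 + 2.1 + 0.7 − 0.4) / 4 = 5.10 / 4 = 1.2750%
Population std dev = √[5.8475 / 4] = 1.2091%
Sharpe = (r̄ − rf) / σ = (1.2750 − 0.14) / 1.2091 = 1.1350 / 1.2091 = 0.9387

0.94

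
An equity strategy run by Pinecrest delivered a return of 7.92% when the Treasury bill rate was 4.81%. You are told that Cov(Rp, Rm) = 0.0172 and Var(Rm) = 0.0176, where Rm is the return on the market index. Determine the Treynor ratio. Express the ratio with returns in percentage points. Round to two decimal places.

β = Cov / Var = 0.0172 / 0.0176 = 0.9773
Treynor = (Rp − Rf) / β = (7.92% − 4.81%) / 0.9773 = 3.11 / 0.9773 = 3.1822

3.18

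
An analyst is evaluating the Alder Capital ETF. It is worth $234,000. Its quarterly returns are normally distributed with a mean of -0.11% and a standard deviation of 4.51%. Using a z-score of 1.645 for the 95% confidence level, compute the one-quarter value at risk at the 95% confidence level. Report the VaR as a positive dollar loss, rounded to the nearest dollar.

$17,618

Return at the 95% tail: μ − z·σ = -0.11% − 1.645 × 4.51% = -0.11 − 7.41895 = -7.52895%
VaR = −(-7.52895%) × $234,000 = 7.52895% × $234,000 = $17,618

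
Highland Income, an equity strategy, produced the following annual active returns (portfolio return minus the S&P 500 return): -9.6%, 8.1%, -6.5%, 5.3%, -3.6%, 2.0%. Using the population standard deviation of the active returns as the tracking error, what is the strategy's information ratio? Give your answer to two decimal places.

-0.11

Mean return μ = -4.30 / 6 = -0.7167%
Σ(r − μ)² = 241.9883; population σ = √(241.9883/6) = 6.3507%
IR = μ / tracking error = -0.7167 / 6.3507 = -0.1129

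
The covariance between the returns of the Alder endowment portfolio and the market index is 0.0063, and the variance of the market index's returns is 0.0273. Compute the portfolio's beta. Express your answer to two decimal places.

0.23

β = Cov(Rp, Rm) / Var(Rm) = 0.0063 / 0.0273 = 0.2308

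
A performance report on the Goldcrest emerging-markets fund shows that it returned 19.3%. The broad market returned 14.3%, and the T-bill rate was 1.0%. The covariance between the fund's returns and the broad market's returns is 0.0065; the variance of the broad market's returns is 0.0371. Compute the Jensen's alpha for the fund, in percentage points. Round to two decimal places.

β = Cov / Var = 0.0065 / 0.0371 = 0.1752
E[R] = Rf + β(Rm − Rf) = 1.0% + 0.1752 × (14.3% − 1.0%) = 3.3302%
α = Rp − E[R] = 19.3% − 3.3302% = 15.9698

15.97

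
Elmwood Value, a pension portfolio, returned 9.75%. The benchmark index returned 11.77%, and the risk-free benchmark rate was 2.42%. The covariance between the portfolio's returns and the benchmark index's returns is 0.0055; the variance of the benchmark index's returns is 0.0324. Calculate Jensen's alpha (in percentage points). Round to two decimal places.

5.74

β = Cov / Var = 0.0055 / 0.0324 = 0.1698
E[R] = Rf + β(Rm − Rf) = 2.42% + 0.1698 × (11.77% − 2.42%) = 4.0076%
α = Rp − E[R] = 9.75% − 4.0076% = 5.7424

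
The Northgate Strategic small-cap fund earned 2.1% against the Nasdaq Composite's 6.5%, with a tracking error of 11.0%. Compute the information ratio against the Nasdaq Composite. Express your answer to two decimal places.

IR = (Rp − Rb) / TE = (2.1% − 6.5%) / 11.0% = -4.40% / 11.0% = -0.4000

-0.40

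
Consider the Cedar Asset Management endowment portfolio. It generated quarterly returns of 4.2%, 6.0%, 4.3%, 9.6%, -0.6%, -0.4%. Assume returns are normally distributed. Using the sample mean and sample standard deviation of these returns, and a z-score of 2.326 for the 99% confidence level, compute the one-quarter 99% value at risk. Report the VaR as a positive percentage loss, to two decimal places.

μ = (4.2 + 6 + 4.3 + 9.6 − 0.6 − 0.4) / 6 = 23.10 / 6 = 3.8500%
Sample σ = √[Σ(r − μ)² / 5] = √[75.8750 / 5] = √15.1750 = 3.8955%
VaR = −(μ − z·σ) = −(3.8500 − 2.326 × 3.8955) = −(-5.2109) = 5.2109%

5.21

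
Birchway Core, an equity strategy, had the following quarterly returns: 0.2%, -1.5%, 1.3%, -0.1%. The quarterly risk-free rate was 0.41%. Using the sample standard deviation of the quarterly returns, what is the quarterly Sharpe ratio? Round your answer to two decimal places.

-0.38

μ = (0.2 − 1.5 + 1.3 − 0.1) / 4 = -0.0250%
Σ(r − μ)² = (0.2 − (-0.0250))² + (-1.5 − (-0.0250))² + (1.3 − (-0.0250))² + … = 3.9875
σ = √[3.9875 / 3] = 1.1529%
Sharpe = (μ − rf) / σ = (-0.0250 − 0.41) / 1.1529 = -0.4350 / 1.1529 = -0.3773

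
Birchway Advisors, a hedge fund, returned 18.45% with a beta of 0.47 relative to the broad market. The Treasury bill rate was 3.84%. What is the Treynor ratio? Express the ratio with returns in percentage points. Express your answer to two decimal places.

31.09

Treynor = (Rp − Rf) / β = (18.45% − 3.84%) / 0.47 = 14.61 / 0.47 = 31.0851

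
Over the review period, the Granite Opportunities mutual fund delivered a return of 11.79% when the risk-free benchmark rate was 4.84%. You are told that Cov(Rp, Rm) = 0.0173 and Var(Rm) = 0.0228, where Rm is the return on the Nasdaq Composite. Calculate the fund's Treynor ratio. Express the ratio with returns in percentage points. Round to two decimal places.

β = Cov / Var = 0.0173 / 0.0228 = 0.7588
Treynor = (Rp − Rf) / β = (11.79% − 4.84%) / 0.7588 = 6.95 / 0.7588 = 9.1592

9.16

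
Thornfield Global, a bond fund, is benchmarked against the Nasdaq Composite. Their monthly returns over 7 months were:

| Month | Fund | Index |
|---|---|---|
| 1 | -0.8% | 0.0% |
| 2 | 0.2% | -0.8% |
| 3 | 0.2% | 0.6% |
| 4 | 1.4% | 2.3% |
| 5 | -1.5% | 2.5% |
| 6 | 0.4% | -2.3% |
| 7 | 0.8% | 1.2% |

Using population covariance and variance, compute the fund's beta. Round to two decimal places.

r̄p = 0.1000%,  r̄m = 0.5000%
Cov = Σ(rp − r̄p)(rm − r̄m) / 7 = -0.1257
Var(rm) = Σ(rm − r̄m)² / 7 = 2.5029
β = Cov / Var = -0.1257 / 2.5029 = -0.0502

-0.05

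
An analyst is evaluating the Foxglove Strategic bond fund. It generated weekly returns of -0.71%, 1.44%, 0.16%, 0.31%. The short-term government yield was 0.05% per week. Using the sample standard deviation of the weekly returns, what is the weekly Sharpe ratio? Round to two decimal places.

r̄ = (-0.71 + 1.44 + 0.16 + 0.31) / 4 = 1.200 / 4 = 0.3000%
Sample σ = √[Σ(r − r̄)² / 3] = √[2.3394 / 3] = √0.7798 = 0.8831%
Sharpe = (r̄ − rf) / σ = (0.3000 − 0.05) / 0.8831 = 0.2500 / 0.8831 = 0.2831

0.28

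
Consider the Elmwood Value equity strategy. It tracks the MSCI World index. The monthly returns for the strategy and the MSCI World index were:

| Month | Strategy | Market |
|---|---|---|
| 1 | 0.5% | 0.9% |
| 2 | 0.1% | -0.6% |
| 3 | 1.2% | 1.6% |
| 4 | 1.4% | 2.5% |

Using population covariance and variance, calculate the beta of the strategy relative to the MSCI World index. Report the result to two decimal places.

0.45

r̄p = 0.8000%,  r̄m = 1.1000%
Cov = Σ(rp − r̄p)(rm − r̄m) / 4 = 0.5725
Var(rm) = Σ(rm − r̄m)² / 4 = 1.2850
β = Cov / Var = 0.5725 / 1.2850 = 0.4455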